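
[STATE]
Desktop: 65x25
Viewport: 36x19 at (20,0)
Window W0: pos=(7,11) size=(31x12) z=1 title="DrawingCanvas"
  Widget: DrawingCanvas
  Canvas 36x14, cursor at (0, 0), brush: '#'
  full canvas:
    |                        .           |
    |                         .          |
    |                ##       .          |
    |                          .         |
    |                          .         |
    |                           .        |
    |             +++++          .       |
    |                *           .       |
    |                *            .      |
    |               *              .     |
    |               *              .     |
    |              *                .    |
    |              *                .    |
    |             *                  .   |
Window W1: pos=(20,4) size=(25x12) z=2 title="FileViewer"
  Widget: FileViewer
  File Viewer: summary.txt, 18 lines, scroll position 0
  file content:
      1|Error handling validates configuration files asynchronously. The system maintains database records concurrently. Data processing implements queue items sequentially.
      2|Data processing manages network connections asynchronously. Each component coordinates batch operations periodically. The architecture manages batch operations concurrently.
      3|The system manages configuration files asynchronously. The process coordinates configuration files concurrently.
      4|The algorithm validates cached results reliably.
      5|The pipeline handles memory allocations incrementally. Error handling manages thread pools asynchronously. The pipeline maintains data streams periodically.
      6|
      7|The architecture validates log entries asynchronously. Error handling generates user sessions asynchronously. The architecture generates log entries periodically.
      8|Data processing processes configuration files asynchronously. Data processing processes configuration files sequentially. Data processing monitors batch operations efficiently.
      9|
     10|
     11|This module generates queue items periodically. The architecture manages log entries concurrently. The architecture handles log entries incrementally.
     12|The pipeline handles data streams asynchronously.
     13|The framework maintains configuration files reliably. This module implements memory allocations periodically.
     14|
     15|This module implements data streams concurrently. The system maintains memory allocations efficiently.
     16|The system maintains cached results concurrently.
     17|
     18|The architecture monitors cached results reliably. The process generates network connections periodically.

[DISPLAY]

                                    
                                    
                                    
                                    
┏━━━━━━━━━━━━━━━━━━━━━━━┓           
┃ FileViewer            ┃           
┠───────────────────────┨           
┃Error handling validat▲┃           
┃Data processing manage█┃           
┃The system manages con░┃           
┃The algorithm validate░┃           
┃The pipeline handles m░┃           
┃                      ░┃           
┃The architecture valid░┃           
┃Data processing proces▼┃           
┗━━━━━━━━━━━━━━━━━━━━━━━┛           
    ##       .   ┃                  
              .  ┃                  
              .  ┃                  


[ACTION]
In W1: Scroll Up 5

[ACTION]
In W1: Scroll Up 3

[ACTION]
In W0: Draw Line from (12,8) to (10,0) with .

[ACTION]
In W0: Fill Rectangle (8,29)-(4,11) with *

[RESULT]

                                    
                                    
                                    
                                    
┏━━━━━━━━━━━━━━━━━━━━━━━┓           
┃ FileViewer            ┃           
┠───────────────────────┨           
┃Error handling validat▲┃           
┃Data processing manage█┃           
┃The system manages con░┃           
┃The algorithm validate░┃           
┃The pipeline handles m░┃           
┃                      ░┃           
┃The architecture valid░┃           
┃Data processing proces▼┃           
┗━━━━━━━━━━━━━━━━━━━━━━━┛           
    ##       .   ┃                  
              .  ┃                  
*****************┃                  


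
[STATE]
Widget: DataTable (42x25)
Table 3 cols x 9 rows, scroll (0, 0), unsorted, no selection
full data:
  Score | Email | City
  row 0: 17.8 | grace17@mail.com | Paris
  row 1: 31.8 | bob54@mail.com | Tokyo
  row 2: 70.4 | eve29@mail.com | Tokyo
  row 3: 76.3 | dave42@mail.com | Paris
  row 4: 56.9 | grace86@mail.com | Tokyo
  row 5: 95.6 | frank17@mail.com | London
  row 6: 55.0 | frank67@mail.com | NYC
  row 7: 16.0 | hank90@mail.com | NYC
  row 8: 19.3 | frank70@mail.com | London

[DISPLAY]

Score│Email           │City               
─────┼────────────────┼──────             
17.8 │grace17@mail.com│Paris              
31.8 │bob54@mail.com  │Tokyo              
70.4 │eve29@mail.com  │Tokyo              
76.3 │dave42@mail.com │Paris              
56.9 │grace86@mail.com│Tokyo              
95.6 │frank17@mail.com│London             
55.0 │frank67@mail.com│NYC                
16.0 │hank90@mail.com │NYC                
19.3 │frank70@mail.com│London             
                                          
                                          
                                          
                                          
                                          
                                          
                                          
                                          
                                          
                                          
                                          
                                          
                                          
                                          


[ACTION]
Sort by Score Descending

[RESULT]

Scor▼│Email           │City               
─────┼────────────────┼──────             
95.6 │frank17@mail.com│London             
76.3 │dave42@mail.com │Paris              
70.4 │eve29@mail.com  │Tokyo              
56.9 │grace86@mail.com│Tokyo              
55.0 │frank67@mail.com│NYC                
31.8 │bob54@mail.com  │Tokyo              
19.3 │frank70@mail.com│London             
17.8 │grace17@mail.com│Paris              
16.0 │hank90@mail.com │NYC                
                                          
                                          
                                          
                                          
                                          
                                          
                                          
                                          
                                          
                                          
                                          
                                          
                                          
                                          


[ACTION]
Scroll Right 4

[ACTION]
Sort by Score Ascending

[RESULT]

Scor▲│Email           │City               
─────┼────────────────┼──────             
16.0 │hank90@mail.com │NYC                
17.8 │grace17@mail.com│Paris              
19.3 │frank70@mail.com│London             
31.8 │bob54@mail.com  │Tokyo              
55.0 │frank67@mail.com│NYC                
56.9 │grace86@mail.com│Tokyo              
70.4 │eve29@mail.com  │Tokyo              
76.3 │dave42@mail.com │Paris              
95.6 │frank17@mail.com│London             
                                          
                                          
                                          
                                          
                                          
                                          
                                          
                                          
                                          
                                          
                                          
                                          
                                          
                                          


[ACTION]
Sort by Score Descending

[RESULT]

Scor▼│Email           │City               
─────┼────────────────┼──────             
95.6 │frank17@mail.com│London             
76.3 │dave42@mail.com │Paris              
70.4 │eve29@mail.com  │Tokyo              
56.9 │grace86@mail.com│Tokyo              
55.0 │frank67@mail.com│NYC                
31.8 │bob54@mail.com  │Tokyo              
19.3 │frank70@mail.com│London             
17.8 │grace17@mail.com│Paris              
16.0 │hank90@mail.com │NYC                
                                          
                                          
                                          
                                          
                                          
                                          
                                          
                                          
                                          
                                          
                                          
                                          
                                          
                                          


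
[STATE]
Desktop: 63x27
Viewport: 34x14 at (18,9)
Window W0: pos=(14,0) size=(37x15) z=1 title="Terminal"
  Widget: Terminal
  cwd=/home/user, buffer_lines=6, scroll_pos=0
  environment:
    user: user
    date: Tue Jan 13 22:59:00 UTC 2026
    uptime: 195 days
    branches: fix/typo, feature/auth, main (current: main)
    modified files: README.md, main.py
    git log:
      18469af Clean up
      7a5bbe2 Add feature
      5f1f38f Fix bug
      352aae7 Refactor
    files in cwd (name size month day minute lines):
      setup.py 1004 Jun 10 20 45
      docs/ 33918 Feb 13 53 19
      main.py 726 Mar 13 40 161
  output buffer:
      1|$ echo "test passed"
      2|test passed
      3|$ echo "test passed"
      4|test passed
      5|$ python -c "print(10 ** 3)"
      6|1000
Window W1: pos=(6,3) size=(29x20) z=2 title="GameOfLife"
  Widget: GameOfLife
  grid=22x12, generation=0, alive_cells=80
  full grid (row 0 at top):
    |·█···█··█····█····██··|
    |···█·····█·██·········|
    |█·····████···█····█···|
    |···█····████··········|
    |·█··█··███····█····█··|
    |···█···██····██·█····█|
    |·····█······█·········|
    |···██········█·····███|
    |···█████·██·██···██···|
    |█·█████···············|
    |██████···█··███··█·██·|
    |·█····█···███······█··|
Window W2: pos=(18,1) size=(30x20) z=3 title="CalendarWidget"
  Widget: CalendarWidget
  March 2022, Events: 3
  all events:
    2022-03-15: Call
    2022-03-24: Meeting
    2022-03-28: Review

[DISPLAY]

┃21 22 23 24* 25 26 27       ┃  ┃ 
┃28* 29 30 31                ┃  ┃ 
┃                            ┃  ┃ 
┃                            ┃  ┃ 
┃                            ┃  ┃ 
┃                            ┃━━┛ 
┃                            ┃    
┃                            ┃    
┃                            ┃    
┃                            ┃    
┃                            ┃    
┗━━━━━━━━━━━━━━━━━━━━━━━━━━━━┛    
                ┃                 
━━━━━━━━━━━━━━━━┛                 


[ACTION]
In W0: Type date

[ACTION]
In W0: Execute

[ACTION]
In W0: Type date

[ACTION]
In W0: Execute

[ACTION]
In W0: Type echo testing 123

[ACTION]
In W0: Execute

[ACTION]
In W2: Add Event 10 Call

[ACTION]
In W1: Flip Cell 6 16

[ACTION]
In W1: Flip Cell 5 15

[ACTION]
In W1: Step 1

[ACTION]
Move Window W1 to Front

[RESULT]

···········     ┃26 27       ┃  ┃ 
···········     ┃            ┃  ┃ 
··██·······     ┃            ┃  ┃ 
··██·█·····     ┃            ┃  ┃ 
·█···█····█     ┃            ┃  ┃ 
█·█···████·     ┃            ┃━━┛ 
·██····███·     ┃            ┃    
█··█··█·█··     ┃            ┃    
·██····███·     ┃            ┃    
██·····███·     ┃            ┃    
                ┃            ┃    
                ┃━━━━━━━━━━━━┛    
                ┃                 
━━━━━━━━━━━━━━━━┛                 


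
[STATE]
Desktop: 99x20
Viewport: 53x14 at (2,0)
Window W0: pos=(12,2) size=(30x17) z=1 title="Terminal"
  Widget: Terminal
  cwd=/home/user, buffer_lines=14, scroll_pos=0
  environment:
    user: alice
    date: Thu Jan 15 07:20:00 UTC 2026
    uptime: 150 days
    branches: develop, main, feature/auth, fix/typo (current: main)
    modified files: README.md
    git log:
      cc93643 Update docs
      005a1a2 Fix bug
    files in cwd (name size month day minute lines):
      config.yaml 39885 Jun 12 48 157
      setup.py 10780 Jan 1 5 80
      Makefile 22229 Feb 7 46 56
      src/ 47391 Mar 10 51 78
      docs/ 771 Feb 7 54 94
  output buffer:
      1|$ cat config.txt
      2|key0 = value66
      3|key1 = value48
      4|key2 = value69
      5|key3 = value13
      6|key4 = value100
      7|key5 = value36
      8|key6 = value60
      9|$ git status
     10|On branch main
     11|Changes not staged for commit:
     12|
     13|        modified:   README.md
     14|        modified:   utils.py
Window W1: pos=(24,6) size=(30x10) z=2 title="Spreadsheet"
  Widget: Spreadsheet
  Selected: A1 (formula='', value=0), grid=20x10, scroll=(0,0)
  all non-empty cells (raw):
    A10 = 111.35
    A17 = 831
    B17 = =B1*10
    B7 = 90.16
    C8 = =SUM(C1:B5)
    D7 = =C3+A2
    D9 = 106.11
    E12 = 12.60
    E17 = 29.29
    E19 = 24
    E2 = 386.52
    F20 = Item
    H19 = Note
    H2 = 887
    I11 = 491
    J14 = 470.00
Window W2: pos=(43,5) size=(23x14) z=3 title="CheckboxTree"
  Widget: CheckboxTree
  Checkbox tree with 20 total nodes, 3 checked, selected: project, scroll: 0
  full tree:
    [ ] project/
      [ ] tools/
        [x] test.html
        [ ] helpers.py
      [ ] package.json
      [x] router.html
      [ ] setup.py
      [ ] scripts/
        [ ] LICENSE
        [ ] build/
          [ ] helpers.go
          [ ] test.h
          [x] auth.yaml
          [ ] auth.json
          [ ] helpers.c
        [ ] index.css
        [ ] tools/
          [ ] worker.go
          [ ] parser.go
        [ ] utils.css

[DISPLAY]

                                                     
                                                     
          ┏━━━━━━━━━━━━━━━━━━━━━━━━━━━━┓             
          ┃ Terminal                   ┃             
          ┠────────────────────────────┨             
          ┃$ cat config.txt            ┃ ┏━━━━━━━━━━━
          ┃key0 = valu┏━━━━━━━━━━━━━━━━━━┃ CheckboxTr
          ┃key1 = valu┃ Spreadsheet      ┠───────────
          ┃key2 = valu┠──────────────────┃>[-] projec
          ┃key3 = valu┃A1:               ┃   [-] tool
          ┃key4 = valu┃       A       B  ┃     [x] te
          ┃key5 = valu┃------------------┃     [ ] he
          ┃key6 = valu┃  1      [0]      ┃   [ ] pack
          ┃$ git statu┃  2        0      ┃   [x] rout


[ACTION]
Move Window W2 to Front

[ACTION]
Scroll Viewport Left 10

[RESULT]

                                                     
                                                     
            ┏━━━━━━━━━━━━━━━━━━━━━━━━━━━━┓           
            ┃ Terminal                   ┃           
            ┠────────────────────────────┨           
            ┃$ cat config.txt            ┃ ┏━━━━━━━━━
            ┃key0 = valu┏━━━━━━━━━━━━━━━━━━┃ Checkbox
            ┃key1 = valu┃ Spreadsheet      ┠─────────
            ┃key2 = valu┠──────────────────┃>[-] proj
            ┃key3 = valu┃A1:               ┃   [-] to
            ┃key4 = valu┃       A       B  ┃     [x] 
            ┃key5 = valu┃------------------┃     [ ] 
            ┃key6 = valu┃  1      [0]      ┃   [ ] pa
            ┃$ git statu┃  2        0      ┃   [x] ro


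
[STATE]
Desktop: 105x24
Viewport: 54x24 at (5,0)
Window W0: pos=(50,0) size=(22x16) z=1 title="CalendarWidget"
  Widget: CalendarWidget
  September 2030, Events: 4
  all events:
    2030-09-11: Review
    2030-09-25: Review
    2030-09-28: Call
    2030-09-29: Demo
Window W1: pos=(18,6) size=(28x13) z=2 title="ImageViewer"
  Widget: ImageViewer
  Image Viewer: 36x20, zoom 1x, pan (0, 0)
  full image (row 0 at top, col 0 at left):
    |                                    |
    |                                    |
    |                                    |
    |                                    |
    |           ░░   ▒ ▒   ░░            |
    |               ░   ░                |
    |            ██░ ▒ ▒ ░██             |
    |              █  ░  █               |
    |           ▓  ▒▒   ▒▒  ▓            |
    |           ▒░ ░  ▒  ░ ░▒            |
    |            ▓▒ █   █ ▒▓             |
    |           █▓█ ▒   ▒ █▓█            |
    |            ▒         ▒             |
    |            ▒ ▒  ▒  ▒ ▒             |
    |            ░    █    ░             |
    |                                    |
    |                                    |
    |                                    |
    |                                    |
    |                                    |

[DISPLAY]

                                             ┏━━━━━━━━
                                             ┃ Calenda
                                             ┠────────
                                             ┃   Septe
                                             ┃Mo Tu We
                                             ┃        
             ┏━━━━━━━━━━━━━━━━━━━━━━━━━━┓    ┃ 2  3  4
             ┃ ImageViewer              ┃    ┃ 9 10 11
             ┠──────────────────────────┨    ┃16 17 18
             ┃                          ┃    ┃23 24 25
             ┃                          ┃    ┃30      
             ┃                          ┃    ┃        
             ┃                          ┃    ┃        
             ┃           ░░   ▒ ▒   ░░  ┃    ┃        
             ┃               ░   ░      ┃    ┃        
             ┃            ██░ ▒ ▒ ░██   ┃    ┗━━━━━━━━
             ┃              █  ░  █     ┃             
             ┃           ▓  ▒▒   ▒▒  ▓  ┃             
             ┗━━━━━━━━━━━━━━━━━━━━━━━━━━┛             
                                                      
                                                      
                                                      
                                                      
                                                      


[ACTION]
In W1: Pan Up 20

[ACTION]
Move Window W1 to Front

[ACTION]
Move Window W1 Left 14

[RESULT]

                                             ┏━━━━━━━━
                                             ┃ Calenda
                                             ┠────────
                                             ┃   Septe
                                             ┃Mo Tu We
                                             ┃        
━━━━━━━━━━━━━━━━━━━━━━━━━━┓                  ┃ 2  3  4
 ImageViewer              ┃                  ┃ 9 10 11
──────────────────────────┨                  ┃16 17 18
                          ┃                  ┃23 24 25
                          ┃                  ┃30      
                          ┃                  ┃        
                          ┃                  ┃        
           ░░   ▒ ▒   ░░  ┃                  ┃        
               ░   ░      ┃                  ┃        
            ██░ ▒ ▒ ░██   ┃                  ┗━━━━━━━━
              █  ░  █     ┃                           
           ▓  ▒▒   ▒▒  ▓  ┃                           
━━━━━━━━━━━━━━━━━━━━━━━━━━┛                           
                                                      
                                                      
                                                      
                                                      
                                                      


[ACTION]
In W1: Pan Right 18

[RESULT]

                                             ┏━━━━━━━━
                                             ┃ Calenda
                                             ┠────────
                                             ┃   Septe
                                             ┃Mo Tu We
                                             ┃        
━━━━━━━━━━━━━━━━━━━━━━━━━━┓                  ┃ 2  3  4
 ImageViewer              ┃                  ┃ 9 10 11
──────────────────────────┨                  ┃16 17 18
                          ┃                  ┃23 24 25
                          ┃                  ┃30      
                          ┃                  ┃        
                          ┃                  ┃        
▒   ░░                    ┃                  ┃        
 ░                        ┃                  ┃        
▒ ░██                     ┃                  ┗━━━━━━━━
  █                       ┃                           
 ▒▒  ▓                    ┃                           
━━━━━━━━━━━━━━━━━━━━━━━━━━┛                           
                                                      
                                                      
                                                      
                                                      
                                                      


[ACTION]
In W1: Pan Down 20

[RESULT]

                                             ┏━━━━━━━━
                                             ┃ Calenda
                                             ┠────────
                                             ┃   Septe
                                             ┃Mo Tu We
                                             ┃        
━━━━━━━━━━━━━━━━━━━━━━━━━━┓                  ┃ 2  3  4
 ImageViewer              ┃                  ┃ 9 10 11
──────────────────────────┨                  ┃16 17 18
                          ┃                  ┃23 24 25
                          ┃                  ┃30      
                          ┃                  ┃        
                          ┃                  ┃        
                          ┃                  ┃        
                          ┃                  ┃        
                          ┃                  ┗━━━━━━━━
                          ┃                           
                          ┃                           
━━━━━━━━━━━━━━━━━━━━━━━━━━┛                           
                                                      
                                                      
                                                      
                                                      
                                                      


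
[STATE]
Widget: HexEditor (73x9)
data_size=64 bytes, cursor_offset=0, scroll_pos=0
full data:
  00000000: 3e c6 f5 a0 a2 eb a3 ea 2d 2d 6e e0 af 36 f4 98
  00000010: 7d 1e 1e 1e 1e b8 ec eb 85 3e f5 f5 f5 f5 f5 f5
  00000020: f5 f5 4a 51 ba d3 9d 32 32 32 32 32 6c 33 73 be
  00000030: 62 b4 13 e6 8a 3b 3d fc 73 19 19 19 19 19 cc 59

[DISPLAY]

00000000  3E c6 f5 a0 a2 eb a3 ea  2d 2d 6e e0 af 36 f4 98  |>.......--n.
00000010  7d 1e 1e 1e 1e b8 ec eb  85 3e f5 f5 f5 f5 f5 f5  |}........>..
00000020  f5 f5 4a 51 ba d3 9d 32  32 32 32 32 6c 33 73 be  |..JQ...22222
00000030  62 b4 13 e6 8a 3b 3d fc  73 19 19 19 19 19 cc 59  |b....;=.s...
                                                                         
                                                                         
                                                                         
                                                                         
                                                                         


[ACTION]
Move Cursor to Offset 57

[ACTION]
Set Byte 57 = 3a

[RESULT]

00000000  3e c6 f5 a0 a2 eb a3 ea  2d 2d 6e e0 af 36 f4 98  |>.......--n.
00000010  7d 1e 1e 1e 1e b8 ec eb  85 3e f5 f5 f5 f5 f5 f5  |}........>..
00000020  f5 f5 4a 51 ba d3 9d 32  32 32 32 32 6c 33 73 be  |..JQ...22222
00000030  62 b4 13 e6 8a 3b 3d fc  73 3A 19 19 19 19 cc 59  |b....;=.s:..
                                                                         
                                                                         
                                                                         
                                                                         
                                                                         


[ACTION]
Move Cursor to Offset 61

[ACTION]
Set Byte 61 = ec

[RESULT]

00000000  3e c6 f5 a0 a2 eb a3 ea  2d 2d 6e e0 af 36 f4 98  |>.......--n.
00000010  7d 1e 1e 1e 1e b8 ec eb  85 3e f5 f5 f5 f5 f5 f5  |}........>..
00000020  f5 f5 4a 51 ba d3 9d 32  32 32 32 32 6c 33 73 be  |..JQ...22222
00000030  62 b4 13 e6 8a 3b 3d fc  73 3a 19 19 19 EC cc 59  |b....;=.s:..
                                                                         
                                                                         
                                                                         
                                                                         
                                                                         


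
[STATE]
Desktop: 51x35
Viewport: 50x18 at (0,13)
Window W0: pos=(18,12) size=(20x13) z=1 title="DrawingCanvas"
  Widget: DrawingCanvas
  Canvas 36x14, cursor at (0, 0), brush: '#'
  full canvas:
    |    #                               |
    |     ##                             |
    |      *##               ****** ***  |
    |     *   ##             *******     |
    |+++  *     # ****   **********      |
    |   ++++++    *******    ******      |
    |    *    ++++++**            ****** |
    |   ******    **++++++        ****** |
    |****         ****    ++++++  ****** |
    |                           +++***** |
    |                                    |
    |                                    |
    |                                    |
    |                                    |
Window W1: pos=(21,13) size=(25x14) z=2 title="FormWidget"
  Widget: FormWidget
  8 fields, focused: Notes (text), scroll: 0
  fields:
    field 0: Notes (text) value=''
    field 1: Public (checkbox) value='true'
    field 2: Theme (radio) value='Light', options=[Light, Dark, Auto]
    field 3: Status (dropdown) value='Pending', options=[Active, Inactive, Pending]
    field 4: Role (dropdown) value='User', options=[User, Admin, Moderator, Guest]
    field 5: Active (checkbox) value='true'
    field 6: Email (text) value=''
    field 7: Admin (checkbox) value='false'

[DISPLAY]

                  ┃ D┏━━━━━━━━━━━━━━━━━━━━━━━┓    
                  ┠──┃ FormWidget            ┃    
                  ┃+ ┠───────────────────────┨    
                  ┃  ┃> Notes:      [       ]┃    
                  ┃  ┃  Public:     [x]      ┃    
                  ┃  ┃  Theme:      (●) Light┃    
                  ┃++┃  Status:     [Pendin▼]┃    
                  ┃  ┃  Role:       [User  ▼]┃    
                  ┃  ┃  Active:     [x]      ┃    
                  ┃  ┃  Email:      [       ]┃    
                  ┃**┃  Admin:      [ ]      ┃    
                  ┗━━┃                       ┃    
                     ┃                       ┃    
                     ┗━━━━━━━━━━━━━━━━━━━━━━━┛    
                                                  
                                                  
                                                  
                                                  


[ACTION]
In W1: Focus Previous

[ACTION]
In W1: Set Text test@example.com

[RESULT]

                  ┃ D┏━━━━━━━━━━━━━━━━━━━━━━━┓    
                  ┠──┃ FormWidget            ┃    
                  ┃+ ┠───────────────────────┨    
                  ┃  ┃  Notes:      [       ]┃    
                  ┃  ┃  Public:     [x]      ┃    
                  ┃  ┃  Theme:      (●) Light┃    
                  ┃++┃  Status:     [Pendin▼]┃    
                  ┃  ┃  Role:       [User  ▼]┃    
                  ┃  ┃  Active:     [x]      ┃    
                  ┃  ┃  Email:      [       ]┃    
                  ┃**┃> Admin:      [ ]      ┃    
                  ┗━━┃                       ┃    
                     ┃                       ┃    
                     ┗━━━━━━━━━━━━━━━━━━━━━━━┛    
                                                  
                                                  
                                                  
                                                  


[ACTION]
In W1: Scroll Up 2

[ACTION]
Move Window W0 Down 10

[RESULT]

                     ┏━━━━━━━━━━━━━━━━━━━━━━━┓    
                     ┃ FormWidget            ┃    
                     ┠───────────────────────┨    
                     ┃  Notes:      [       ]┃    
                     ┃  Public:     [x]      ┃    
                     ┃  Theme:      (●) Light┃    
                     ┃  Status:     [Pendin▼]┃    
                     ┃  Role:       [User  ▼]┃    
                     ┃  Active:     [x]      ┃    
                  ┏━━┃  Email:      [       ]┃    
                  ┃ D┃> Admin:      [ ]      ┃    
                  ┠──┃                       ┃    
                  ┃+ ┃                       ┃    
                  ┃  ┗━━━━━━━━━━━━━━━━━━━━━━━┛    
                  ┃      *##         ┃            
                  ┃     *   ##       ┃            
                  ┃+++  *     # **** ┃            
                  ┃   ++++++    *****┃            


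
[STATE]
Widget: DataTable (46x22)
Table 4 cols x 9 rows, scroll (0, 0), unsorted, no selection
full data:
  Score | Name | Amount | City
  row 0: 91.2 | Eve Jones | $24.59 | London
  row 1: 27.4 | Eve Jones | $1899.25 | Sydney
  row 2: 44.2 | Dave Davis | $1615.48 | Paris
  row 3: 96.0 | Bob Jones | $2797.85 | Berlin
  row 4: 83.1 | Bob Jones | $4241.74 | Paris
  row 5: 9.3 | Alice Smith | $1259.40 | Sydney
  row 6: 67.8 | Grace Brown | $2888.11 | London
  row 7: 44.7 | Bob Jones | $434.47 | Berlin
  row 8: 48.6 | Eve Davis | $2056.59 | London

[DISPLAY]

Score│Name       │Amount  │City               
─────┼───────────┼────────┼──────             
91.2 │Eve Jones  │$24.59  │London             
27.4 │Eve Jones  │$1899.25│Sydney             
44.2 │Dave Davis │$1615.48│Paris              
96.0 │Bob Jones  │$2797.85│Berlin             
83.1 │Bob Jones  │$4241.74│Paris              
9.3  │Alice Smith│$1259.40│Sydney             
67.8 │Grace Brown│$2888.11│London             
44.7 │Bob Jones  │$434.47 │Berlin             
48.6 │Eve Davis  │$2056.59│London             
                                              
                                              
                                              
                                              
                                              
                                              
                                              
                                              
                                              
                                              
                                              


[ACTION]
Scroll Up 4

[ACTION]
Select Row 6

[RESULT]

Score│Name       │Amount  │City               
─────┼───────────┼────────┼──────             
91.2 │Eve Jones  │$24.59  │London             
27.4 │Eve Jones  │$1899.25│Sydney             
44.2 │Dave Davis │$1615.48│Paris              
96.0 │Bob Jones  │$2797.85│Berlin             
83.1 │Bob Jones  │$4241.74│Paris              
9.3  │Alice Smith│$1259.40│Sydney             
>7.8 │Grace Brown│$2888.11│London             
44.7 │Bob Jones  │$434.47 │Berlin             
48.6 │Eve Davis  │$2056.59│London             
                                              
                                              
                                              
                                              
                                              
                                              
                                              
                                              
                                              
                                              
                                              


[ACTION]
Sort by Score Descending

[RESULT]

Scor▼│Name       │Amount  │City               
─────┼───────────┼────────┼──────             
96.0 │Bob Jones  │$2797.85│Berlin             
91.2 │Eve Jones  │$24.59  │London             
83.1 │Bob Jones  │$4241.74│Paris              
67.8 │Grace Brown│$2888.11│London             
48.6 │Eve Davis  │$2056.59│London             
44.7 │Bob Jones  │$434.47 │Berlin             
>4.2 │Dave Davis │$1615.48│Paris              
27.4 │Eve Jones  │$1899.25│Sydney             
9.3  │Alice Smith│$1259.40│Sydney             
                                              
                                              
                                              
                                              
                                              
                                              
                                              
                                              
                                              
                                              
                                              


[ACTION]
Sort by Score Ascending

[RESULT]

Scor▲│Name       │Amount  │City               
─────┼───────────┼────────┼──────             
9.3  │Alice Smith│$1259.40│Sydney             
27.4 │Eve Jones  │$1899.25│Sydney             
44.2 │Dave Davis │$1615.48│Paris              
44.7 │Bob Jones  │$434.47 │Berlin             
48.6 │Eve Davis  │$2056.59│London             
67.8 │Grace Brown│$2888.11│London             
>3.1 │Bob Jones  │$4241.74│Paris              
91.2 │Eve Jones  │$24.59  │London             
96.0 │Bob Jones  │$2797.85│Berlin             
                                              
                                              
                                              
                                              
                                              
                                              
                                              
                                              
                                              
                                              
                                              


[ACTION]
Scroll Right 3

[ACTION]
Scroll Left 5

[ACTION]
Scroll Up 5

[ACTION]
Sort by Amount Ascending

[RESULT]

Score│Name       │Amount ▲│City               
─────┼───────────┼────────┼──────             
91.2 │Eve Jones  │$24.59  │London             
44.7 │Bob Jones  │$434.47 │Berlin             
9.3  │Alice Smith│$1259.40│Sydney             
44.2 │Dave Davis │$1615.48│Paris              
27.4 │Eve Jones  │$1899.25│Sydney             
48.6 │Eve Davis  │$2056.59│London             
>6.0 │Bob Jones  │$2797.85│Berlin             
67.8 │Grace Brown│$2888.11│London             
83.1 │Bob Jones  │$4241.74│Paris              
                                              
                                              
                                              
                                              
                                              
                                              
                                              
                                              
                                              
                                              
                                              


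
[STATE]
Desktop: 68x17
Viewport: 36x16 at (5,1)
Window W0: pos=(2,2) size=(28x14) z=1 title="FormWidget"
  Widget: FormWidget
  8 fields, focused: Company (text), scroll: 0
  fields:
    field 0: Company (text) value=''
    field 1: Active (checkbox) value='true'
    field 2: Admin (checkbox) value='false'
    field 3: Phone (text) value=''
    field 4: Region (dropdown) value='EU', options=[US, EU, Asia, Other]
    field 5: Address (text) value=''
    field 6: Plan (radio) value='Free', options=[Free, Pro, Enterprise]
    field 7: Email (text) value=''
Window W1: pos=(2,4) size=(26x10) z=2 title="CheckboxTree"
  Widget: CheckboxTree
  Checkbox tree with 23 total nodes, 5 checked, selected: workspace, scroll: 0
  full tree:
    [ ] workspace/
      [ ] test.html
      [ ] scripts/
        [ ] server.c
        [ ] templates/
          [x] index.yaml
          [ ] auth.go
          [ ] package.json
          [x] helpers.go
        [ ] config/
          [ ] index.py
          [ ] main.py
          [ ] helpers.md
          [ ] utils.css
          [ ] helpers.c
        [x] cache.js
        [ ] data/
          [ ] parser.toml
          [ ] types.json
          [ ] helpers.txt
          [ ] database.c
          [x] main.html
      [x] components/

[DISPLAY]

                                    
━━━━━━━━━━━━━━━━━━━━━━━━┓           
ormWidget               ┃           
━━━━━━━━━━━━━━━━━━━━━━┓─┨           
heckboxTree           ┃]┃           
──────────────────────┨ ┃           
-] workspace/         ┃ ┃           
 [ ] test.html        ┃]┃           
 [-] scripts/         ┃]┃           
   [ ] server.c       ┃]┃           
   [-] templates/     ┃ ┃           
     [x] index.yaml   ┃]┃           
━━━━━━━━━━━━━━━━━━━━━━┛ ┃           
                        ┃           
━━━━━━━━━━━━━━━━━━━━━━━━┛           
                                    


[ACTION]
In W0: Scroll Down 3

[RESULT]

                                    
━━━━━━━━━━━━━━━━━━━━━━━━┓           
ormWidget               ┃           
━━━━━━━━━━━━━━━━━━━━━━┓─┨           
heckboxTree           ┃]┃           
──────────────────────┨]┃           
-] workspace/         ┃]┃           
 [ ] test.html        ┃ ┃           
 [-] scripts/         ┃]┃           
   [ ] server.c       ┃ ┃           
   [-] templates/     ┃ ┃           
     [x] index.yaml   ┃ ┃           
━━━━━━━━━━━━━━━━━━━━━━┛ ┃           
                        ┃           
━━━━━━━━━━━━━━━━━━━━━━━━┛           
                                    


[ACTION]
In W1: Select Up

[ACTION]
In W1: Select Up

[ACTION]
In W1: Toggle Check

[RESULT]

                                    
━━━━━━━━━━━━━━━━━━━━━━━━┓           
ormWidget               ┃           
━━━━━━━━━━━━━━━━━━━━━━┓─┨           
heckboxTree           ┃]┃           
──────────────────────┨]┃           
x] workspace/         ┃]┃           
 [x] test.html        ┃ ┃           
 [x] scripts/         ┃]┃           
   [x] server.c       ┃ ┃           
   [x] templates/     ┃ ┃           
     [x] index.yaml   ┃ ┃           
━━━━━━━━━━━━━━━━━━━━━━┛ ┃           
                        ┃           
━━━━━━━━━━━━━━━━━━━━━━━━┛           
                                    
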